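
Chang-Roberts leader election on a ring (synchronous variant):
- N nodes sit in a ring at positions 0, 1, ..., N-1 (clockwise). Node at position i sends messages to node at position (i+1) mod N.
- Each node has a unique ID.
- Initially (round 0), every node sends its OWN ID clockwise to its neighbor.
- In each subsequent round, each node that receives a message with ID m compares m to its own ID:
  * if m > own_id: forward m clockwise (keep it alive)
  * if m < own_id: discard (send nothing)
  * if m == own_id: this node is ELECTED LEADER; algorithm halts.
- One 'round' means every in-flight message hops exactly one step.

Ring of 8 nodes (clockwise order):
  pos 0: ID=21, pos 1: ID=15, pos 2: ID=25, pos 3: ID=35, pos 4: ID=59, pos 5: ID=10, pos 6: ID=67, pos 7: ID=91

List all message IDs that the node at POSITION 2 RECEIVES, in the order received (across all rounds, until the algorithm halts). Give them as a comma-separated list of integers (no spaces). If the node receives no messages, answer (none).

Answer: 15,21,91

Derivation:
Round 1: pos1(id15) recv 21: fwd; pos2(id25) recv 15: drop; pos3(id35) recv 25: drop; pos4(id59) recv 35: drop; pos5(id10) recv 59: fwd; pos6(id67) recv 10: drop; pos7(id91) recv 67: drop; pos0(id21) recv 91: fwd
Round 2: pos2(id25) recv 21: drop; pos6(id67) recv 59: drop; pos1(id15) recv 91: fwd
Round 3: pos2(id25) recv 91: fwd
Round 4: pos3(id35) recv 91: fwd
Round 5: pos4(id59) recv 91: fwd
Round 6: pos5(id10) recv 91: fwd
Round 7: pos6(id67) recv 91: fwd
Round 8: pos7(id91) recv 91: ELECTED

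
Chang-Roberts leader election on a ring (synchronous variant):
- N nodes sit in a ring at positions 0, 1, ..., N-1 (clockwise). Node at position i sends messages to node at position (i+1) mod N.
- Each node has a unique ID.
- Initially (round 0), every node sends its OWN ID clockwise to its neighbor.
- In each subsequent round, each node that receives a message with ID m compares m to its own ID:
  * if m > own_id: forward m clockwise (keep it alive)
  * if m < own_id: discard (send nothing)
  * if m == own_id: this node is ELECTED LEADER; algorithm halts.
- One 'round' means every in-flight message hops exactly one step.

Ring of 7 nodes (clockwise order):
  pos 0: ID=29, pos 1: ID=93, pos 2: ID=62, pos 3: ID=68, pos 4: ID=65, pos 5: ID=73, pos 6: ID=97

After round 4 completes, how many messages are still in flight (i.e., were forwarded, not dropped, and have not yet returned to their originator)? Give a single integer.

Round 1: pos1(id93) recv 29: drop; pos2(id62) recv 93: fwd; pos3(id68) recv 62: drop; pos4(id65) recv 68: fwd; pos5(id73) recv 65: drop; pos6(id97) recv 73: drop; pos0(id29) recv 97: fwd
Round 2: pos3(id68) recv 93: fwd; pos5(id73) recv 68: drop; pos1(id93) recv 97: fwd
Round 3: pos4(id65) recv 93: fwd; pos2(id62) recv 97: fwd
Round 4: pos5(id73) recv 93: fwd; pos3(id68) recv 97: fwd
After round 4: 2 messages still in flight

Answer: 2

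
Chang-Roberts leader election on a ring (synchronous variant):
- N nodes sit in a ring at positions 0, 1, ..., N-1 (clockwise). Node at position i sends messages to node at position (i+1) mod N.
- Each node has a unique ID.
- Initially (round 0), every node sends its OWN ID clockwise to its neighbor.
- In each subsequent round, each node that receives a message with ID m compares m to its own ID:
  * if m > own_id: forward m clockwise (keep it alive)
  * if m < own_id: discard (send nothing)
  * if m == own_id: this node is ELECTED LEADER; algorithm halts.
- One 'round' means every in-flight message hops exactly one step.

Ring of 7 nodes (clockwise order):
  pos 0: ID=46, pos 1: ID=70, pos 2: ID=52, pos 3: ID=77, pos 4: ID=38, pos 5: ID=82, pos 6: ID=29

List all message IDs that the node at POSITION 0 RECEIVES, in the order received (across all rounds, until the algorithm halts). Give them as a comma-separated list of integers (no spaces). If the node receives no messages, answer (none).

Answer: 29,82

Derivation:
Round 1: pos1(id70) recv 46: drop; pos2(id52) recv 70: fwd; pos3(id77) recv 52: drop; pos4(id38) recv 77: fwd; pos5(id82) recv 38: drop; pos6(id29) recv 82: fwd; pos0(id46) recv 29: drop
Round 2: pos3(id77) recv 70: drop; pos5(id82) recv 77: drop; pos0(id46) recv 82: fwd
Round 3: pos1(id70) recv 82: fwd
Round 4: pos2(id52) recv 82: fwd
Round 5: pos3(id77) recv 82: fwd
Round 6: pos4(id38) recv 82: fwd
Round 7: pos5(id82) recv 82: ELECTED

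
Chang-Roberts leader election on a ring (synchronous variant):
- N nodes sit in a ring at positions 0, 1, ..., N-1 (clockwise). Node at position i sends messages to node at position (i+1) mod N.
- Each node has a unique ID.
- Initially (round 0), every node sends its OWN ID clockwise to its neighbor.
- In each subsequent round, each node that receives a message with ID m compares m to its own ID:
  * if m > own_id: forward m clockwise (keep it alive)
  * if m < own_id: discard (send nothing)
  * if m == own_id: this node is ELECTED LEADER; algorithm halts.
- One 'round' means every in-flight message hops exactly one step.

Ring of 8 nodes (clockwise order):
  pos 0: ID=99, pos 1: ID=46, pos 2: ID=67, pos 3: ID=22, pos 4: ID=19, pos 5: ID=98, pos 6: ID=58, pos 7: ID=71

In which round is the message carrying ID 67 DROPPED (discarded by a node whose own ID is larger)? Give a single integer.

Answer: 3

Derivation:
Round 1: pos1(id46) recv 99: fwd; pos2(id67) recv 46: drop; pos3(id22) recv 67: fwd; pos4(id19) recv 22: fwd; pos5(id98) recv 19: drop; pos6(id58) recv 98: fwd; pos7(id71) recv 58: drop; pos0(id99) recv 71: drop
Round 2: pos2(id67) recv 99: fwd; pos4(id19) recv 67: fwd; pos5(id98) recv 22: drop; pos7(id71) recv 98: fwd
Round 3: pos3(id22) recv 99: fwd; pos5(id98) recv 67: drop; pos0(id99) recv 98: drop
Round 4: pos4(id19) recv 99: fwd
Round 5: pos5(id98) recv 99: fwd
Round 6: pos6(id58) recv 99: fwd
Round 7: pos7(id71) recv 99: fwd
Round 8: pos0(id99) recv 99: ELECTED
Message ID 67 originates at pos 2; dropped at pos 5 in round 3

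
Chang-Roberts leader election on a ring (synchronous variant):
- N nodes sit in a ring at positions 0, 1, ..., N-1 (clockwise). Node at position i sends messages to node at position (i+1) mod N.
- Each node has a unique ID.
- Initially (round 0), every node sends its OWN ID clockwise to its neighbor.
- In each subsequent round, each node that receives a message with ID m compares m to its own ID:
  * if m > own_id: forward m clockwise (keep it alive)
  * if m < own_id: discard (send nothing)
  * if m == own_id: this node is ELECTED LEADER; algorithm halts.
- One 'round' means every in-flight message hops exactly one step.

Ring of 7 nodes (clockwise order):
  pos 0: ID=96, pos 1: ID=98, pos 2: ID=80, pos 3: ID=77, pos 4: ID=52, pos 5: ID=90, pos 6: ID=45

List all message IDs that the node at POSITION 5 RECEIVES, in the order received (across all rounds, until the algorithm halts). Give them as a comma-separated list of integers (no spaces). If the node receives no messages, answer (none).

Answer: 52,77,80,98

Derivation:
Round 1: pos1(id98) recv 96: drop; pos2(id80) recv 98: fwd; pos3(id77) recv 80: fwd; pos4(id52) recv 77: fwd; pos5(id90) recv 52: drop; pos6(id45) recv 90: fwd; pos0(id96) recv 45: drop
Round 2: pos3(id77) recv 98: fwd; pos4(id52) recv 80: fwd; pos5(id90) recv 77: drop; pos0(id96) recv 90: drop
Round 3: pos4(id52) recv 98: fwd; pos5(id90) recv 80: drop
Round 4: pos5(id90) recv 98: fwd
Round 5: pos6(id45) recv 98: fwd
Round 6: pos0(id96) recv 98: fwd
Round 7: pos1(id98) recv 98: ELECTED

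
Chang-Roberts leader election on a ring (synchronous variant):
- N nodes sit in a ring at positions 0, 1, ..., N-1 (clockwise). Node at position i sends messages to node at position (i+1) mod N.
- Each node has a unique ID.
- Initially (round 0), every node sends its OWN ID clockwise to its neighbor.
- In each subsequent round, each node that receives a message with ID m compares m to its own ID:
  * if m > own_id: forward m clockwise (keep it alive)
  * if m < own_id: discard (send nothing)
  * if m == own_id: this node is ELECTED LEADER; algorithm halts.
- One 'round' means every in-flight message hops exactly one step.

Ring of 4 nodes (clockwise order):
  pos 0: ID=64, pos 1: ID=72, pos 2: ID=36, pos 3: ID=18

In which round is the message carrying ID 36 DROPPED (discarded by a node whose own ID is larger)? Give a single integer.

Round 1: pos1(id72) recv 64: drop; pos2(id36) recv 72: fwd; pos3(id18) recv 36: fwd; pos0(id64) recv 18: drop
Round 2: pos3(id18) recv 72: fwd; pos0(id64) recv 36: drop
Round 3: pos0(id64) recv 72: fwd
Round 4: pos1(id72) recv 72: ELECTED
Message ID 36 originates at pos 2; dropped at pos 0 in round 2

Answer: 2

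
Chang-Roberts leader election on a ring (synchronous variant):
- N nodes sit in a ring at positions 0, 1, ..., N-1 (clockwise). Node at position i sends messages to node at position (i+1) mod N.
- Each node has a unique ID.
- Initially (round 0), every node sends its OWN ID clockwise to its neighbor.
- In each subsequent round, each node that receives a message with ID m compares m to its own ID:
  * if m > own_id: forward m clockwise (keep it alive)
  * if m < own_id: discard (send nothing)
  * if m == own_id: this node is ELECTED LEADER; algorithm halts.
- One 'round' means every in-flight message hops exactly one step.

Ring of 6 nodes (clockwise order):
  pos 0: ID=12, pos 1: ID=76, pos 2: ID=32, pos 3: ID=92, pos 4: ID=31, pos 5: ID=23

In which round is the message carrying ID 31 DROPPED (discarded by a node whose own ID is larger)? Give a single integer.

Round 1: pos1(id76) recv 12: drop; pos2(id32) recv 76: fwd; pos3(id92) recv 32: drop; pos4(id31) recv 92: fwd; pos5(id23) recv 31: fwd; pos0(id12) recv 23: fwd
Round 2: pos3(id92) recv 76: drop; pos5(id23) recv 92: fwd; pos0(id12) recv 31: fwd; pos1(id76) recv 23: drop
Round 3: pos0(id12) recv 92: fwd; pos1(id76) recv 31: drop
Round 4: pos1(id76) recv 92: fwd
Round 5: pos2(id32) recv 92: fwd
Round 6: pos3(id92) recv 92: ELECTED
Message ID 31 originates at pos 4; dropped at pos 1 in round 3

Answer: 3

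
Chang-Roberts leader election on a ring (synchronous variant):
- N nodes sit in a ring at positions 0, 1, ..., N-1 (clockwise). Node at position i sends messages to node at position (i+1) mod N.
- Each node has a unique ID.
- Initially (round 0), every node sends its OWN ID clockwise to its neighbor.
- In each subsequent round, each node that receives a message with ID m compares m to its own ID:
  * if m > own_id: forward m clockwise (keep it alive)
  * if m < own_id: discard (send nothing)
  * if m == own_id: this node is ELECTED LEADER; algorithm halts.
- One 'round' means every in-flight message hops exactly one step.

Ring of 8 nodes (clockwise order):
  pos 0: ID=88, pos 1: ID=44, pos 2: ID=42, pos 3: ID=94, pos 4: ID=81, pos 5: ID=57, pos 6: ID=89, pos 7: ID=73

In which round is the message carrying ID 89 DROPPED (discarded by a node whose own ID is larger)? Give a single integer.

Answer: 5

Derivation:
Round 1: pos1(id44) recv 88: fwd; pos2(id42) recv 44: fwd; pos3(id94) recv 42: drop; pos4(id81) recv 94: fwd; pos5(id57) recv 81: fwd; pos6(id89) recv 57: drop; pos7(id73) recv 89: fwd; pos0(id88) recv 73: drop
Round 2: pos2(id42) recv 88: fwd; pos3(id94) recv 44: drop; pos5(id57) recv 94: fwd; pos6(id89) recv 81: drop; pos0(id88) recv 89: fwd
Round 3: pos3(id94) recv 88: drop; pos6(id89) recv 94: fwd; pos1(id44) recv 89: fwd
Round 4: pos7(id73) recv 94: fwd; pos2(id42) recv 89: fwd
Round 5: pos0(id88) recv 94: fwd; pos3(id94) recv 89: drop
Round 6: pos1(id44) recv 94: fwd
Round 7: pos2(id42) recv 94: fwd
Round 8: pos3(id94) recv 94: ELECTED
Message ID 89 originates at pos 6; dropped at pos 3 in round 5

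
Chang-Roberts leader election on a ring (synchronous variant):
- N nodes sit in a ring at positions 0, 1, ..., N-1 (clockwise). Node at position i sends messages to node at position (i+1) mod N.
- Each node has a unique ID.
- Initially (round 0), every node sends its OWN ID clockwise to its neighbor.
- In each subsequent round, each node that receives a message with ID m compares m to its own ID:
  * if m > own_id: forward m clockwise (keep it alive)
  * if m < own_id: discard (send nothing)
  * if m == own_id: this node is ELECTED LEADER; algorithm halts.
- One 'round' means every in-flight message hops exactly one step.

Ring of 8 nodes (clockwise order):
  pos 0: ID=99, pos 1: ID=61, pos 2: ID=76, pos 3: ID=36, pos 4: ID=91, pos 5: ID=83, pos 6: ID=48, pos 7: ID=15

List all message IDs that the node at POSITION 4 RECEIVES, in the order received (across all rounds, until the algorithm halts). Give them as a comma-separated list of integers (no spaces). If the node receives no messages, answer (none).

Answer: 36,76,99

Derivation:
Round 1: pos1(id61) recv 99: fwd; pos2(id76) recv 61: drop; pos3(id36) recv 76: fwd; pos4(id91) recv 36: drop; pos5(id83) recv 91: fwd; pos6(id48) recv 83: fwd; pos7(id15) recv 48: fwd; pos0(id99) recv 15: drop
Round 2: pos2(id76) recv 99: fwd; pos4(id91) recv 76: drop; pos6(id48) recv 91: fwd; pos7(id15) recv 83: fwd; pos0(id99) recv 48: drop
Round 3: pos3(id36) recv 99: fwd; pos7(id15) recv 91: fwd; pos0(id99) recv 83: drop
Round 4: pos4(id91) recv 99: fwd; pos0(id99) recv 91: drop
Round 5: pos5(id83) recv 99: fwd
Round 6: pos6(id48) recv 99: fwd
Round 7: pos7(id15) recv 99: fwd
Round 8: pos0(id99) recv 99: ELECTED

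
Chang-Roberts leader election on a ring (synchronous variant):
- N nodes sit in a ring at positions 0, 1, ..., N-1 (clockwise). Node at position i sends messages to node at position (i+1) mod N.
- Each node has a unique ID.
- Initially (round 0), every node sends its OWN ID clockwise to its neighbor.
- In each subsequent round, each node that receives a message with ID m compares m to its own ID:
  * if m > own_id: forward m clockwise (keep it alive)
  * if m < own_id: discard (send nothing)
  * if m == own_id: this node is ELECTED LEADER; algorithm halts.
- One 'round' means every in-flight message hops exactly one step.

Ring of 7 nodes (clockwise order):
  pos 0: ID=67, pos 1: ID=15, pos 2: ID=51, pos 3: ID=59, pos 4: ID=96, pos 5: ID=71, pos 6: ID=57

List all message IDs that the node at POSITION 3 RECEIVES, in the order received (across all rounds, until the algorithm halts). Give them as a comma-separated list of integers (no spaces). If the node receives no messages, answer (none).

Answer: 51,67,71,96

Derivation:
Round 1: pos1(id15) recv 67: fwd; pos2(id51) recv 15: drop; pos3(id59) recv 51: drop; pos4(id96) recv 59: drop; pos5(id71) recv 96: fwd; pos6(id57) recv 71: fwd; pos0(id67) recv 57: drop
Round 2: pos2(id51) recv 67: fwd; pos6(id57) recv 96: fwd; pos0(id67) recv 71: fwd
Round 3: pos3(id59) recv 67: fwd; pos0(id67) recv 96: fwd; pos1(id15) recv 71: fwd
Round 4: pos4(id96) recv 67: drop; pos1(id15) recv 96: fwd; pos2(id51) recv 71: fwd
Round 5: pos2(id51) recv 96: fwd; pos3(id59) recv 71: fwd
Round 6: pos3(id59) recv 96: fwd; pos4(id96) recv 71: drop
Round 7: pos4(id96) recv 96: ELECTED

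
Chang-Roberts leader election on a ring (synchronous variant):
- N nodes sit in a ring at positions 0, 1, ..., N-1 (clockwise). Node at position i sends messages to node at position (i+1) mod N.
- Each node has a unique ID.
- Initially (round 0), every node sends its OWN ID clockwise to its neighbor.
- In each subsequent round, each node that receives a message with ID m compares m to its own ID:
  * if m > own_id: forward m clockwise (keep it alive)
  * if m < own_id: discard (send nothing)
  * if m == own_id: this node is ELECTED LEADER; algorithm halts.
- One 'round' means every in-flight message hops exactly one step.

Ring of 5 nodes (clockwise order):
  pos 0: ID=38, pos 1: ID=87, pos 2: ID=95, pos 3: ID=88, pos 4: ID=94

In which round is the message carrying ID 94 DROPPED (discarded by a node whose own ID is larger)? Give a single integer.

Answer: 3

Derivation:
Round 1: pos1(id87) recv 38: drop; pos2(id95) recv 87: drop; pos3(id88) recv 95: fwd; pos4(id94) recv 88: drop; pos0(id38) recv 94: fwd
Round 2: pos4(id94) recv 95: fwd; pos1(id87) recv 94: fwd
Round 3: pos0(id38) recv 95: fwd; pos2(id95) recv 94: drop
Round 4: pos1(id87) recv 95: fwd
Round 5: pos2(id95) recv 95: ELECTED
Message ID 94 originates at pos 4; dropped at pos 2 in round 3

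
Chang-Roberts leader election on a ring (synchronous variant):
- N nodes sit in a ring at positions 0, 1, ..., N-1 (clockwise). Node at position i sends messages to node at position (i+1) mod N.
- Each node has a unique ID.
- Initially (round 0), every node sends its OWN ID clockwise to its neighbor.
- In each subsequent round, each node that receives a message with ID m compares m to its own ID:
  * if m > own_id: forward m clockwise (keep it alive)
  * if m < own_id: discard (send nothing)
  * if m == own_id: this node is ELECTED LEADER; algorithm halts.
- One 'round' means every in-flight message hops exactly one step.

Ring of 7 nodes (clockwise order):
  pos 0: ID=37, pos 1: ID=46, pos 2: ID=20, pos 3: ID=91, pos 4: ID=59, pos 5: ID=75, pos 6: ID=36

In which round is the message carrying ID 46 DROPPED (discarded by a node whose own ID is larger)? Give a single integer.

Answer: 2

Derivation:
Round 1: pos1(id46) recv 37: drop; pos2(id20) recv 46: fwd; pos3(id91) recv 20: drop; pos4(id59) recv 91: fwd; pos5(id75) recv 59: drop; pos6(id36) recv 75: fwd; pos0(id37) recv 36: drop
Round 2: pos3(id91) recv 46: drop; pos5(id75) recv 91: fwd; pos0(id37) recv 75: fwd
Round 3: pos6(id36) recv 91: fwd; pos1(id46) recv 75: fwd
Round 4: pos0(id37) recv 91: fwd; pos2(id20) recv 75: fwd
Round 5: pos1(id46) recv 91: fwd; pos3(id91) recv 75: drop
Round 6: pos2(id20) recv 91: fwd
Round 7: pos3(id91) recv 91: ELECTED
Message ID 46 originates at pos 1; dropped at pos 3 in round 2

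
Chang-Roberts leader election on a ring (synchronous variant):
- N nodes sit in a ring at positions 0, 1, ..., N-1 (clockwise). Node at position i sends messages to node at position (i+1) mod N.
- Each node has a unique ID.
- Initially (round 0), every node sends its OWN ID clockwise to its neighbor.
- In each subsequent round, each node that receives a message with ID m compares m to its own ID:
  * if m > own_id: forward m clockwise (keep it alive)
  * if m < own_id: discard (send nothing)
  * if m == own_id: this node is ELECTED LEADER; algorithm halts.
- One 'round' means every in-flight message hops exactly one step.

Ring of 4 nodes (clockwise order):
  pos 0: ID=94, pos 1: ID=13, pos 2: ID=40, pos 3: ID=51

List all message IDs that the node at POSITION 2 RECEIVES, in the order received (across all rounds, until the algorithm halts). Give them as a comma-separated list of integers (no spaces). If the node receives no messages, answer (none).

Answer: 13,94

Derivation:
Round 1: pos1(id13) recv 94: fwd; pos2(id40) recv 13: drop; pos3(id51) recv 40: drop; pos0(id94) recv 51: drop
Round 2: pos2(id40) recv 94: fwd
Round 3: pos3(id51) recv 94: fwd
Round 4: pos0(id94) recv 94: ELECTED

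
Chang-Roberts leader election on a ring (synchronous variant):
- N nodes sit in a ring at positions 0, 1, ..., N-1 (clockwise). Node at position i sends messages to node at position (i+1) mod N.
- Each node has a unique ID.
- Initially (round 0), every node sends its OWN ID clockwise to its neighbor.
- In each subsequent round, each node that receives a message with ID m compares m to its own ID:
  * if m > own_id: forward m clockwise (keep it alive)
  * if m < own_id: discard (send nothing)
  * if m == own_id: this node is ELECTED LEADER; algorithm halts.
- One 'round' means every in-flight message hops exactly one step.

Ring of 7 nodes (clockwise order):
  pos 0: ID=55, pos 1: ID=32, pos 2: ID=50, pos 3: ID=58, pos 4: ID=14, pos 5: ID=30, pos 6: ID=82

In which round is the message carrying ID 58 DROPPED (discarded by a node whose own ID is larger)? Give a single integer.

Round 1: pos1(id32) recv 55: fwd; pos2(id50) recv 32: drop; pos3(id58) recv 50: drop; pos4(id14) recv 58: fwd; pos5(id30) recv 14: drop; pos6(id82) recv 30: drop; pos0(id55) recv 82: fwd
Round 2: pos2(id50) recv 55: fwd; pos5(id30) recv 58: fwd; pos1(id32) recv 82: fwd
Round 3: pos3(id58) recv 55: drop; pos6(id82) recv 58: drop; pos2(id50) recv 82: fwd
Round 4: pos3(id58) recv 82: fwd
Round 5: pos4(id14) recv 82: fwd
Round 6: pos5(id30) recv 82: fwd
Round 7: pos6(id82) recv 82: ELECTED
Message ID 58 originates at pos 3; dropped at pos 6 in round 3

Answer: 3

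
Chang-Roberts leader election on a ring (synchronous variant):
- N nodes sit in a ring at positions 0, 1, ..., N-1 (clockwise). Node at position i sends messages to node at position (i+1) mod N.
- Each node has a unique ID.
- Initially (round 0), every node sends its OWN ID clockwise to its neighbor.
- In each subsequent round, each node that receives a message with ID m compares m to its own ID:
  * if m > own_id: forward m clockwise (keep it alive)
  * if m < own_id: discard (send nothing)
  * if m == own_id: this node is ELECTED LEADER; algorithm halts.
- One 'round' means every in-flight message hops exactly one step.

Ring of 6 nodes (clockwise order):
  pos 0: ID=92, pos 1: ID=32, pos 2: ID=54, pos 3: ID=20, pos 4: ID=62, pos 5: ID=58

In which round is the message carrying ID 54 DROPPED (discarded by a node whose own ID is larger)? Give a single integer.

Round 1: pos1(id32) recv 92: fwd; pos2(id54) recv 32: drop; pos3(id20) recv 54: fwd; pos4(id62) recv 20: drop; pos5(id58) recv 62: fwd; pos0(id92) recv 58: drop
Round 2: pos2(id54) recv 92: fwd; pos4(id62) recv 54: drop; pos0(id92) recv 62: drop
Round 3: pos3(id20) recv 92: fwd
Round 4: pos4(id62) recv 92: fwd
Round 5: pos5(id58) recv 92: fwd
Round 6: pos0(id92) recv 92: ELECTED
Message ID 54 originates at pos 2; dropped at pos 4 in round 2

Answer: 2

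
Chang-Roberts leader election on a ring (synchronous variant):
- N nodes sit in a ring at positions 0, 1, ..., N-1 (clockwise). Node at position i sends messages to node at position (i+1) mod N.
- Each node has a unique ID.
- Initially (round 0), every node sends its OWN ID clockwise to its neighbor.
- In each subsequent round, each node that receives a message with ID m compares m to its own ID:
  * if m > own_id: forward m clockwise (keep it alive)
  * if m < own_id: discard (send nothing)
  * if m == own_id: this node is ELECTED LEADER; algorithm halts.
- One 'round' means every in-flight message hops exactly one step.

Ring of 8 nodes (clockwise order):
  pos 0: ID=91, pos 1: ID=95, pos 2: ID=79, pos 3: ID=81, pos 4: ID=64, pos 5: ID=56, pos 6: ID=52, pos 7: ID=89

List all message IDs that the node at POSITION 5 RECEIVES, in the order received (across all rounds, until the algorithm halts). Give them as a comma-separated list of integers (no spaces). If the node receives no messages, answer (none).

Round 1: pos1(id95) recv 91: drop; pos2(id79) recv 95: fwd; pos3(id81) recv 79: drop; pos4(id64) recv 81: fwd; pos5(id56) recv 64: fwd; pos6(id52) recv 56: fwd; pos7(id89) recv 52: drop; pos0(id91) recv 89: drop
Round 2: pos3(id81) recv 95: fwd; pos5(id56) recv 81: fwd; pos6(id52) recv 64: fwd; pos7(id89) recv 56: drop
Round 3: pos4(id64) recv 95: fwd; pos6(id52) recv 81: fwd; pos7(id89) recv 64: drop
Round 4: pos5(id56) recv 95: fwd; pos7(id89) recv 81: drop
Round 5: pos6(id52) recv 95: fwd
Round 6: pos7(id89) recv 95: fwd
Round 7: pos0(id91) recv 95: fwd
Round 8: pos1(id95) recv 95: ELECTED

Answer: 64,81,95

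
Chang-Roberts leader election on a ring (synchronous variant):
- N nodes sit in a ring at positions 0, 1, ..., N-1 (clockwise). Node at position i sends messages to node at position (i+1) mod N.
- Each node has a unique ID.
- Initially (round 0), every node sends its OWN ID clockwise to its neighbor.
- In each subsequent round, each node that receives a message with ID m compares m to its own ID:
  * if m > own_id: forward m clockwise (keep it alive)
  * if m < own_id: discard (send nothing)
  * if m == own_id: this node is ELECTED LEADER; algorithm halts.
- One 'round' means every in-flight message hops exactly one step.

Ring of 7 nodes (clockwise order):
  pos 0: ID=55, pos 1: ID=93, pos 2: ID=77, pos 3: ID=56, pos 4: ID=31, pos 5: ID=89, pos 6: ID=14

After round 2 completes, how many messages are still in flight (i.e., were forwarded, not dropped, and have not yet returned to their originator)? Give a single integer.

Round 1: pos1(id93) recv 55: drop; pos2(id77) recv 93: fwd; pos3(id56) recv 77: fwd; pos4(id31) recv 56: fwd; pos5(id89) recv 31: drop; pos6(id14) recv 89: fwd; pos0(id55) recv 14: drop
Round 2: pos3(id56) recv 93: fwd; pos4(id31) recv 77: fwd; pos5(id89) recv 56: drop; pos0(id55) recv 89: fwd
After round 2: 3 messages still in flight

Answer: 3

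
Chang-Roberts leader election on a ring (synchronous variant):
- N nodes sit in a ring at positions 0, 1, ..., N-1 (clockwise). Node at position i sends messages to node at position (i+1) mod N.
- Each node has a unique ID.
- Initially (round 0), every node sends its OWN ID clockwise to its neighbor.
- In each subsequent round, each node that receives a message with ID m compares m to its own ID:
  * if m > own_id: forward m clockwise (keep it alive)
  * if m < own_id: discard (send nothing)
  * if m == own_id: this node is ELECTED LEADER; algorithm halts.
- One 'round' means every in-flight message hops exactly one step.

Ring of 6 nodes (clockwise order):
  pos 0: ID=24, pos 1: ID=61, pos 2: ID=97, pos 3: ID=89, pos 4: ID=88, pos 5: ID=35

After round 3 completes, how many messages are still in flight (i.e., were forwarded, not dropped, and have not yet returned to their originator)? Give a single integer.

Round 1: pos1(id61) recv 24: drop; pos2(id97) recv 61: drop; pos3(id89) recv 97: fwd; pos4(id88) recv 89: fwd; pos5(id35) recv 88: fwd; pos0(id24) recv 35: fwd
Round 2: pos4(id88) recv 97: fwd; pos5(id35) recv 89: fwd; pos0(id24) recv 88: fwd; pos1(id61) recv 35: drop
Round 3: pos5(id35) recv 97: fwd; pos0(id24) recv 89: fwd; pos1(id61) recv 88: fwd
After round 3: 3 messages still in flight

Answer: 3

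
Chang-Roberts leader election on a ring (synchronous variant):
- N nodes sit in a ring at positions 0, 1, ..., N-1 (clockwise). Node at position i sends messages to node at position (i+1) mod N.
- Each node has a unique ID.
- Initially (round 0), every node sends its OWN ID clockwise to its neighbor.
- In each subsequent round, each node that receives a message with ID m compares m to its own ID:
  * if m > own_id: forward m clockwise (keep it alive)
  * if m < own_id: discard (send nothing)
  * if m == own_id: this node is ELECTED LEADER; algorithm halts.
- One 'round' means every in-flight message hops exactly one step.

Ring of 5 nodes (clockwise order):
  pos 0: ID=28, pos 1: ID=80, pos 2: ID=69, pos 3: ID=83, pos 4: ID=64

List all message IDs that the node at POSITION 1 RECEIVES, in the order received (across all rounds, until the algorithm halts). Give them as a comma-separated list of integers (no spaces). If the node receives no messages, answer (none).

Answer: 28,64,83

Derivation:
Round 1: pos1(id80) recv 28: drop; pos2(id69) recv 80: fwd; pos3(id83) recv 69: drop; pos4(id64) recv 83: fwd; pos0(id28) recv 64: fwd
Round 2: pos3(id83) recv 80: drop; pos0(id28) recv 83: fwd; pos1(id80) recv 64: drop
Round 3: pos1(id80) recv 83: fwd
Round 4: pos2(id69) recv 83: fwd
Round 5: pos3(id83) recv 83: ELECTED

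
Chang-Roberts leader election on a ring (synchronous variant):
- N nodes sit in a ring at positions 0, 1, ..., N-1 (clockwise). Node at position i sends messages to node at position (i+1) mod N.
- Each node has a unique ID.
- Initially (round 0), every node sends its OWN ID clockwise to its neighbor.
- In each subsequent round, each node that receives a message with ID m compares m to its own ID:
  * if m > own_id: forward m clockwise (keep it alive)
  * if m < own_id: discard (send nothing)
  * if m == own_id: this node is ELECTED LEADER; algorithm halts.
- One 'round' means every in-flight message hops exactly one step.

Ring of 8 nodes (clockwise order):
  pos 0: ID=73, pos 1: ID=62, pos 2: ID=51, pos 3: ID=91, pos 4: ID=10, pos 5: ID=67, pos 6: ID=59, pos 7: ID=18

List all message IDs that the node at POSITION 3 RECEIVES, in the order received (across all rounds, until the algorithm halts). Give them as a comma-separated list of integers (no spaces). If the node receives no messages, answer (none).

Answer: 51,62,73,91

Derivation:
Round 1: pos1(id62) recv 73: fwd; pos2(id51) recv 62: fwd; pos3(id91) recv 51: drop; pos4(id10) recv 91: fwd; pos5(id67) recv 10: drop; pos6(id59) recv 67: fwd; pos7(id18) recv 59: fwd; pos0(id73) recv 18: drop
Round 2: pos2(id51) recv 73: fwd; pos3(id91) recv 62: drop; pos5(id67) recv 91: fwd; pos7(id18) recv 67: fwd; pos0(id73) recv 59: drop
Round 3: pos3(id91) recv 73: drop; pos6(id59) recv 91: fwd; pos0(id73) recv 67: drop
Round 4: pos7(id18) recv 91: fwd
Round 5: pos0(id73) recv 91: fwd
Round 6: pos1(id62) recv 91: fwd
Round 7: pos2(id51) recv 91: fwd
Round 8: pos3(id91) recv 91: ELECTED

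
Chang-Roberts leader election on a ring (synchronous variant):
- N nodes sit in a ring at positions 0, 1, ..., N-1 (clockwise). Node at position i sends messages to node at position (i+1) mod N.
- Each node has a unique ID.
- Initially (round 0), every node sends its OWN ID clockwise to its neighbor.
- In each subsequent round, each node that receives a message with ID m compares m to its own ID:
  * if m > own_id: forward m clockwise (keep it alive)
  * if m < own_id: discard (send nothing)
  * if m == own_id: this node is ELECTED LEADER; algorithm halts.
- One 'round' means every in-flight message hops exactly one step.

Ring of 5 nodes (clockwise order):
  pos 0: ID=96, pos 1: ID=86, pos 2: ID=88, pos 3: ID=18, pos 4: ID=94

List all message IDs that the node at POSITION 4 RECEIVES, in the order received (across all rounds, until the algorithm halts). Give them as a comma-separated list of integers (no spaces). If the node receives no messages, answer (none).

Round 1: pos1(id86) recv 96: fwd; pos2(id88) recv 86: drop; pos3(id18) recv 88: fwd; pos4(id94) recv 18: drop; pos0(id96) recv 94: drop
Round 2: pos2(id88) recv 96: fwd; pos4(id94) recv 88: drop
Round 3: pos3(id18) recv 96: fwd
Round 4: pos4(id94) recv 96: fwd
Round 5: pos0(id96) recv 96: ELECTED

Answer: 18,88,96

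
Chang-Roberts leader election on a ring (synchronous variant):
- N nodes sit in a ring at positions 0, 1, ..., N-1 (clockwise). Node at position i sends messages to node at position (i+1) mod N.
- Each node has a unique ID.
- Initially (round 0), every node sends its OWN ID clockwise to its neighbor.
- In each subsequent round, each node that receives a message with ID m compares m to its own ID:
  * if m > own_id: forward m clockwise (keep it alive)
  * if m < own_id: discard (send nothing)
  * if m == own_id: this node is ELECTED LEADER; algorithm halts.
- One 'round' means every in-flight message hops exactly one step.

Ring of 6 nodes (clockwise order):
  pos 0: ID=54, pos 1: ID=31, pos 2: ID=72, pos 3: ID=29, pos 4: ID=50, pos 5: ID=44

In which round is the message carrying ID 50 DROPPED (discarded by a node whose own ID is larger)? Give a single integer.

Answer: 2

Derivation:
Round 1: pos1(id31) recv 54: fwd; pos2(id72) recv 31: drop; pos3(id29) recv 72: fwd; pos4(id50) recv 29: drop; pos5(id44) recv 50: fwd; pos0(id54) recv 44: drop
Round 2: pos2(id72) recv 54: drop; pos4(id50) recv 72: fwd; pos0(id54) recv 50: drop
Round 3: pos5(id44) recv 72: fwd
Round 4: pos0(id54) recv 72: fwd
Round 5: pos1(id31) recv 72: fwd
Round 6: pos2(id72) recv 72: ELECTED
Message ID 50 originates at pos 4; dropped at pos 0 in round 2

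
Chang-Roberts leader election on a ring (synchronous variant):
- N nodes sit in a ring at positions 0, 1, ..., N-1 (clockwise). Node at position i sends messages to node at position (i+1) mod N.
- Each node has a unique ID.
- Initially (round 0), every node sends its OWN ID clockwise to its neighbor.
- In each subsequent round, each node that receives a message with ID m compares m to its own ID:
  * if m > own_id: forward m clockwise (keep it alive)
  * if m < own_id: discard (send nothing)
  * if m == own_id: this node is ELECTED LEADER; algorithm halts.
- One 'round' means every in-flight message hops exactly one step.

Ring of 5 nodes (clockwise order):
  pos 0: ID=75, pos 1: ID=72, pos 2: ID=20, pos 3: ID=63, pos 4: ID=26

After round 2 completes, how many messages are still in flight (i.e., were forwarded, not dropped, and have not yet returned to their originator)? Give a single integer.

Round 1: pos1(id72) recv 75: fwd; pos2(id20) recv 72: fwd; pos3(id63) recv 20: drop; pos4(id26) recv 63: fwd; pos0(id75) recv 26: drop
Round 2: pos2(id20) recv 75: fwd; pos3(id63) recv 72: fwd; pos0(id75) recv 63: drop
After round 2: 2 messages still in flight

Answer: 2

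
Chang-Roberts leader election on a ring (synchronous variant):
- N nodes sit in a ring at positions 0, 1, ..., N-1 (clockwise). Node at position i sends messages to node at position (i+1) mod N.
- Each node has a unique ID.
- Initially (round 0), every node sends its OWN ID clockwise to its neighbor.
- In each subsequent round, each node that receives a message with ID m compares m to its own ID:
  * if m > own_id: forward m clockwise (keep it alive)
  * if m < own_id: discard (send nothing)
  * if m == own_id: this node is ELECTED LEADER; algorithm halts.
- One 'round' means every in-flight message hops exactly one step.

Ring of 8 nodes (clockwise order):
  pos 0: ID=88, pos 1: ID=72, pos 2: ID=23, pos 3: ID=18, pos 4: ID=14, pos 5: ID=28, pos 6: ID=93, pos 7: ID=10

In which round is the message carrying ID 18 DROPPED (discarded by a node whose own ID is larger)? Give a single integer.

Round 1: pos1(id72) recv 88: fwd; pos2(id23) recv 72: fwd; pos3(id18) recv 23: fwd; pos4(id14) recv 18: fwd; pos5(id28) recv 14: drop; pos6(id93) recv 28: drop; pos7(id10) recv 93: fwd; pos0(id88) recv 10: drop
Round 2: pos2(id23) recv 88: fwd; pos3(id18) recv 72: fwd; pos4(id14) recv 23: fwd; pos5(id28) recv 18: drop; pos0(id88) recv 93: fwd
Round 3: pos3(id18) recv 88: fwd; pos4(id14) recv 72: fwd; pos5(id28) recv 23: drop; pos1(id72) recv 93: fwd
Round 4: pos4(id14) recv 88: fwd; pos5(id28) recv 72: fwd; pos2(id23) recv 93: fwd
Round 5: pos5(id28) recv 88: fwd; pos6(id93) recv 72: drop; pos3(id18) recv 93: fwd
Round 6: pos6(id93) recv 88: drop; pos4(id14) recv 93: fwd
Round 7: pos5(id28) recv 93: fwd
Round 8: pos6(id93) recv 93: ELECTED
Message ID 18 originates at pos 3; dropped at pos 5 in round 2

Answer: 2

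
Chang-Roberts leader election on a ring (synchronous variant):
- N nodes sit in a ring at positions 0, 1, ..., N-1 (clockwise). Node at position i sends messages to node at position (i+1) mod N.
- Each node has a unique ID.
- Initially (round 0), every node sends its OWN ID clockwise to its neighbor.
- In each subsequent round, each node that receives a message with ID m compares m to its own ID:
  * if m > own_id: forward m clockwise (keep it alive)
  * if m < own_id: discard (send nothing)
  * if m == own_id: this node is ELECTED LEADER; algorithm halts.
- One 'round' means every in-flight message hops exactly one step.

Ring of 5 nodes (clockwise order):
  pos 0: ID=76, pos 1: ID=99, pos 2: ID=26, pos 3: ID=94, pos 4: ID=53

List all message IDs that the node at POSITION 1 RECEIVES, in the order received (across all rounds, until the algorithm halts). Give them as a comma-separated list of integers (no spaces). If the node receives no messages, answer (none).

Round 1: pos1(id99) recv 76: drop; pos2(id26) recv 99: fwd; pos3(id94) recv 26: drop; pos4(id53) recv 94: fwd; pos0(id76) recv 53: drop
Round 2: pos3(id94) recv 99: fwd; pos0(id76) recv 94: fwd
Round 3: pos4(id53) recv 99: fwd; pos1(id99) recv 94: drop
Round 4: pos0(id76) recv 99: fwd
Round 5: pos1(id99) recv 99: ELECTED

Answer: 76,94,99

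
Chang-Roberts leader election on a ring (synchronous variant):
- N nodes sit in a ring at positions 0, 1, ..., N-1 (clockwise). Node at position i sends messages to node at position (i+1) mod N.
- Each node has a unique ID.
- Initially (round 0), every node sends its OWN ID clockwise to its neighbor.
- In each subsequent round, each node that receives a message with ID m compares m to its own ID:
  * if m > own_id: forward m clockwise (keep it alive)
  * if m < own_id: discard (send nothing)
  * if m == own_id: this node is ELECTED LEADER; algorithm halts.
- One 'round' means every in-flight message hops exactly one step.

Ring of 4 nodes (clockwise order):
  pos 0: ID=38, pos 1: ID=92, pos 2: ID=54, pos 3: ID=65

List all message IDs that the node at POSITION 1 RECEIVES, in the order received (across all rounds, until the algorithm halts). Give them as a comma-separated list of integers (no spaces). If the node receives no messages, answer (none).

Answer: 38,65,92

Derivation:
Round 1: pos1(id92) recv 38: drop; pos2(id54) recv 92: fwd; pos3(id65) recv 54: drop; pos0(id38) recv 65: fwd
Round 2: pos3(id65) recv 92: fwd; pos1(id92) recv 65: drop
Round 3: pos0(id38) recv 92: fwd
Round 4: pos1(id92) recv 92: ELECTED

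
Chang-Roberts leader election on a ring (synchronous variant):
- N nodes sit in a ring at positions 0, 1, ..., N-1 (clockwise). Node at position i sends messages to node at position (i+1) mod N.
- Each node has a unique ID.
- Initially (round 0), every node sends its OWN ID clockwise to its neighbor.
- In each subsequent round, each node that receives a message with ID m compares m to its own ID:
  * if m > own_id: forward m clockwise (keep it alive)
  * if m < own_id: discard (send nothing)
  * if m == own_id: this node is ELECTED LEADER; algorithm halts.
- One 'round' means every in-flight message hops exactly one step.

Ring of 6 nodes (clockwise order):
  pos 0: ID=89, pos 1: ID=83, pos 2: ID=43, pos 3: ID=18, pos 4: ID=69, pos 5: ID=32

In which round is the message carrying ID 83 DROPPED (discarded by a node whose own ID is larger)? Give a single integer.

Answer: 5

Derivation:
Round 1: pos1(id83) recv 89: fwd; pos2(id43) recv 83: fwd; pos3(id18) recv 43: fwd; pos4(id69) recv 18: drop; pos5(id32) recv 69: fwd; pos0(id89) recv 32: drop
Round 2: pos2(id43) recv 89: fwd; pos3(id18) recv 83: fwd; pos4(id69) recv 43: drop; pos0(id89) recv 69: drop
Round 3: pos3(id18) recv 89: fwd; pos4(id69) recv 83: fwd
Round 4: pos4(id69) recv 89: fwd; pos5(id32) recv 83: fwd
Round 5: pos5(id32) recv 89: fwd; pos0(id89) recv 83: drop
Round 6: pos0(id89) recv 89: ELECTED
Message ID 83 originates at pos 1; dropped at pos 0 in round 5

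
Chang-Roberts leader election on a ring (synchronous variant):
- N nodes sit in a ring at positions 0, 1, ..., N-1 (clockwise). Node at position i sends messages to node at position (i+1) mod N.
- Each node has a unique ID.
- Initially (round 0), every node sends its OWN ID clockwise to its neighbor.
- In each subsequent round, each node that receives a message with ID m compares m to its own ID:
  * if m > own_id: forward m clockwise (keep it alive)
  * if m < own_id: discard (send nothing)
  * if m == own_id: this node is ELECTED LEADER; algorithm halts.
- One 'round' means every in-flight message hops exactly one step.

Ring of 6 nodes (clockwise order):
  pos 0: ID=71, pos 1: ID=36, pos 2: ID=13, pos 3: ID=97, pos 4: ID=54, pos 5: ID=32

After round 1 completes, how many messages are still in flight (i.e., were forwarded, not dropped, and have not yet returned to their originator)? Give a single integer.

Answer: 4

Derivation:
Round 1: pos1(id36) recv 71: fwd; pos2(id13) recv 36: fwd; pos3(id97) recv 13: drop; pos4(id54) recv 97: fwd; pos5(id32) recv 54: fwd; pos0(id71) recv 32: drop
After round 1: 4 messages still in flight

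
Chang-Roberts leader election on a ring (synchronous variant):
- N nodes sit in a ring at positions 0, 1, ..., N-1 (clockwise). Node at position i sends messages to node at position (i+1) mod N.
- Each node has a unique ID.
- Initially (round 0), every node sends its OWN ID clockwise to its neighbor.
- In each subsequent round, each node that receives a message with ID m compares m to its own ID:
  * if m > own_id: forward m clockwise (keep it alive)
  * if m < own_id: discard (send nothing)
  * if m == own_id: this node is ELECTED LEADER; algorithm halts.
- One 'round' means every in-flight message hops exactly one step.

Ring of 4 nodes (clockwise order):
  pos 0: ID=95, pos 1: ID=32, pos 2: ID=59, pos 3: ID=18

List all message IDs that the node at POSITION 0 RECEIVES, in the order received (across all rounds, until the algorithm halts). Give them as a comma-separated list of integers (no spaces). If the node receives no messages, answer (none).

Round 1: pos1(id32) recv 95: fwd; pos2(id59) recv 32: drop; pos3(id18) recv 59: fwd; pos0(id95) recv 18: drop
Round 2: pos2(id59) recv 95: fwd; pos0(id95) recv 59: drop
Round 3: pos3(id18) recv 95: fwd
Round 4: pos0(id95) recv 95: ELECTED

Answer: 18,59,95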